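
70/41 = 70/41 = 1.71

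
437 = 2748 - 2311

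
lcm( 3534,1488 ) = 28272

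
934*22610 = 21117740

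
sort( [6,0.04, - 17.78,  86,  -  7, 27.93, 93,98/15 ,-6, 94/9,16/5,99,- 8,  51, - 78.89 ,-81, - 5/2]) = [-81, - 78.89, - 17.78, - 8,-7 , - 6,-5/2, 0.04,16/5, 6,98/15 , 94/9,  27.93 , 51,86,93,99 ] 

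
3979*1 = 3979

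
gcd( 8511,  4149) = 3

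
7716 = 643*12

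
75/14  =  75/14 = 5.36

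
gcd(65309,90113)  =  1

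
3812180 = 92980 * 41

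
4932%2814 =2118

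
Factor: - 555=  - 3^1*5^1*37^1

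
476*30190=14370440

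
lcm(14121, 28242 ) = 28242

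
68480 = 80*856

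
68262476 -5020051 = 63242425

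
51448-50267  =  1181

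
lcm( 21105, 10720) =675360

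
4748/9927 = 4748/9927=   0.48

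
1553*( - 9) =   -  13977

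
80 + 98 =178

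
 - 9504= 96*( - 99)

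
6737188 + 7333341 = 14070529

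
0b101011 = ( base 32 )1b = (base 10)43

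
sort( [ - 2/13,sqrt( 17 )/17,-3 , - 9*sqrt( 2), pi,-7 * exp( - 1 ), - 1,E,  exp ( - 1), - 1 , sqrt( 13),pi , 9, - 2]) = [-9*sqrt(2),-3, - 7 * exp( - 1 ), - 2, - 1,  -  1, - 2/13,sqrt( 17 ) /17,exp( - 1 ), E,  pi, pi,sqrt( 13), 9] 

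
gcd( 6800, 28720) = 80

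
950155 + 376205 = 1326360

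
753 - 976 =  - 223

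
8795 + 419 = 9214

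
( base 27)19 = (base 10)36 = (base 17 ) 22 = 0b100100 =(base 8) 44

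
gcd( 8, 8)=8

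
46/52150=23/26075 = 0.00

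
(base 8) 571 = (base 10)377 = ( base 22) h3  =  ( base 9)458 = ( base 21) hk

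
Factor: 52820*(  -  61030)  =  -3223604600 = - 2^3*5^2*17^1*19^1*139^1*359^1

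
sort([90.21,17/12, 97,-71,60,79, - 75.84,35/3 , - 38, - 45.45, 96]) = [ - 75.84,-71, - 45.45,-38,17/12,35/3, 60,79,90.21,96,97]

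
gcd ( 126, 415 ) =1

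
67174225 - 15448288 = 51725937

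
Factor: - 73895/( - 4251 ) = 3^( - 1) * 5^1*13^ (- 1)*109^ (-1)*14779^1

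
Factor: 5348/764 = 7 = 7^1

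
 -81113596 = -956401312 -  - 875287716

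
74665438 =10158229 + 64507209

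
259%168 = 91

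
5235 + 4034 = 9269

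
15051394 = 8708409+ 6342985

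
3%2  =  1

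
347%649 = 347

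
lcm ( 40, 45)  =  360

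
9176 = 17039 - 7863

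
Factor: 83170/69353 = 2^1*5^1*223^( - 1)*311^( - 1 )*8317^1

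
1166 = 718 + 448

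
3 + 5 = 8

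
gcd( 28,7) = 7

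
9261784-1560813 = 7700971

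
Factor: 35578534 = 2^1*29^1*37^1*59^1*281^1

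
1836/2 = 918=918.00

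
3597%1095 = 312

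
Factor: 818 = 2^1*409^1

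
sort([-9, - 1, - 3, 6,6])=[ - 9, - 3,  -  1,  6, 6 ]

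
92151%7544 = 1623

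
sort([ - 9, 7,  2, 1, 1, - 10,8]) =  [ - 10, - 9, 1, 1, 2 , 7, 8 ] 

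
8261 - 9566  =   - 1305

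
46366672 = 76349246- 29982574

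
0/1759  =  0 = 0.00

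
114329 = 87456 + 26873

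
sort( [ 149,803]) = [149,803]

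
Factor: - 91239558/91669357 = -2^1*3^1*13^ ( - 1)*37^1*97^1*223^1  *  371131^( - 1) = - 4802082/4824703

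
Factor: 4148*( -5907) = -2^2*3^1*11^1*17^1*61^1*179^1=   -24502236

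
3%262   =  3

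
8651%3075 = 2501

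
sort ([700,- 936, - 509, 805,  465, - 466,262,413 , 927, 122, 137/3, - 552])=[  -  936,-552, - 509, - 466, 137/3,122,262,413,  465, 700,805, 927 ]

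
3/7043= 3/7043   =  0.00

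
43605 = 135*323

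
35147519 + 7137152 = 42284671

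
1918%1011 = 907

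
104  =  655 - 551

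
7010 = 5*1402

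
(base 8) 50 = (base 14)2c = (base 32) 18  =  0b101000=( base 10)40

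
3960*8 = 31680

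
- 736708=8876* ( - 83)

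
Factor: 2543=2543^1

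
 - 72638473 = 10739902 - 83378375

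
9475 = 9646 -171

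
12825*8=102600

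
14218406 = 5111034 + 9107372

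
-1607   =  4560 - 6167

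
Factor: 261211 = 23^1*41^1 * 277^1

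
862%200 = 62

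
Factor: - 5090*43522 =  - 221526980 = - 2^2*5^1*47^1*463^1 * 509^1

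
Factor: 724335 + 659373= 2^2*3^1*115309^1 = 1383708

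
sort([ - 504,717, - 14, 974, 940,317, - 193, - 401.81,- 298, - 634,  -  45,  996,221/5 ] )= [  -  634,-504,-401.81,-298, - 193,- 45, - 14,221/5,317, 717,940, 974,  996]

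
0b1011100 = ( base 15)62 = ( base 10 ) 92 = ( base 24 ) 3K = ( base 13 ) 71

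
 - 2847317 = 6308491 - 9155808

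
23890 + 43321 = 67211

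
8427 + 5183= 13610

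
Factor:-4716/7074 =-2/3  =  - 2^1*3^ ( - 1)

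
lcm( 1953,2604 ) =7812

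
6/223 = 6/223 = 0.03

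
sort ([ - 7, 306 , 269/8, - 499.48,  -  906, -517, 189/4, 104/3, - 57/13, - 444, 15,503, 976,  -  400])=[ - 906, - 517, - 499.48,  -  444, - 400, - 7, - 57/13, 15,  269/8, 104/3 , 189/4, 306,503,976]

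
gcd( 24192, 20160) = 4032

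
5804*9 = 52236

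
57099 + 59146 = 116245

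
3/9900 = 1/3300=0.00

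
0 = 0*24304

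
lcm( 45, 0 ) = 0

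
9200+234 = 9434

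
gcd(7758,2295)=9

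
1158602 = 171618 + 986984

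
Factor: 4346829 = 3^2 * 127^1*3803^1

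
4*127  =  508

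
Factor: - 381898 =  - 2^1*11^1*17359^1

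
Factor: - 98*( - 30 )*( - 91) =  - 267540 = - 2^2*3^1*5^1*7^3*13^1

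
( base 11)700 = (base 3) 1011101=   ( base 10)847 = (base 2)1101001111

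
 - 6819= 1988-8807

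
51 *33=1683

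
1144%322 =178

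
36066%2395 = 141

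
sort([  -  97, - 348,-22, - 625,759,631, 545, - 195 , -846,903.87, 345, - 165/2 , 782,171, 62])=[ - 846, - 625, - 348,-195, - 97, - 165/2, - 22,62, 171,345, 545, 631, 759,782 , 903.87 ] 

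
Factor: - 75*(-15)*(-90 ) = - 101250 = -2^1*3^4*5^4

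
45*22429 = 1009305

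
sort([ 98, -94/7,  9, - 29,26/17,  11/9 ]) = [-29, - 94/7 , 11/9,26/17 , 9,  98] 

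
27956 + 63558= 91514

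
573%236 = 101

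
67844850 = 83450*813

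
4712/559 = 8+240/559 = 8.43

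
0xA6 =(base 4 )2212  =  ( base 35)4Q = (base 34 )4U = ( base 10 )166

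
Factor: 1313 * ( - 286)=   -  375518 = - 2^1*11^1*13^2 * 101^1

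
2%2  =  0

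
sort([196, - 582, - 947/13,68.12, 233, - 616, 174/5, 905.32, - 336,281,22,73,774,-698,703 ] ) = [ - 698, - 616, - 582, - 336,- 947/13 , 22,174/5,68.12, 73 , 196, 233,281, 703, 774, 905.32]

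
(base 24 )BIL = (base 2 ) 1101010000101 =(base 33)67o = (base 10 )6789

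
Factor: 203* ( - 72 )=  - 2^3*3^2* 7^1*29^1 = - 14616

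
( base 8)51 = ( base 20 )21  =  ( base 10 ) 41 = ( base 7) 56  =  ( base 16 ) 29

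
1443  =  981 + 462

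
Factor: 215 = 5^1*43^1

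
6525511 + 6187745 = 12713256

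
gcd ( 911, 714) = 1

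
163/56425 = 163/56425 = 0.00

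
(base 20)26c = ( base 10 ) 932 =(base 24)1EK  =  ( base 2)1110100100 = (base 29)134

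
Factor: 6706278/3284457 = 2^1*3^1*11^(- 1 )*19^1*19609^1*99529^( - 1 ) = 2235426/1094819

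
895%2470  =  895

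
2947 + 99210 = 102157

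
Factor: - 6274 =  - 2^1*3137^1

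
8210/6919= 1 +1291/6919=1.19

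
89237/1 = 89237 =89237.00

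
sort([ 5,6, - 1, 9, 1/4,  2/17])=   [  -  1,2/17, 1/4,5,6,  9 ]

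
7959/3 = 2653 = 2653.00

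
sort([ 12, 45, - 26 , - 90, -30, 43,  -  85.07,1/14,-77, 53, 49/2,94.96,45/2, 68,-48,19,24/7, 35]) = [  -  90, - 85.07,-77, - 48, - 30, - 26, 1/14, 24/7 , 12, 19,45/2,49/2, 35, 43,45, 53,68 , 94.96]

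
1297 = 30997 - 29700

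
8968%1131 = 1051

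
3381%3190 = 191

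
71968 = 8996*8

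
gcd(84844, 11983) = 1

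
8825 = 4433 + 4392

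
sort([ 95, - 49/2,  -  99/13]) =[  -  49/2 ,-99/13, 95 ] 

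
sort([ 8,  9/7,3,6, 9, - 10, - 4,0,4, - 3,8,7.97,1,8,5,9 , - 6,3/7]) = [ - 10 , - 6, - 4, - 3, 0,3/7,1, 9/7 , 3,4,5, 6,7.97, 8 , 8,8, 9,9]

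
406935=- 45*( - 9043 )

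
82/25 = 3 + 7/25 = 3.28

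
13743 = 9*1527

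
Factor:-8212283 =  - 8212283^1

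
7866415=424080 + 7442335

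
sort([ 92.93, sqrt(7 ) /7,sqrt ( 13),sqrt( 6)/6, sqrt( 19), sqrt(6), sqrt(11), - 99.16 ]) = [-99.16,sqrt(7 )/7,sqrt( 6 )/6, sqrt( 6) , sqrt(11),sqrt(13 ),sqrt(19),  92.93 ]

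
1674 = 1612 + 62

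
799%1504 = 799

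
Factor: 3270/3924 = 5/6 =2^( -1)*3^( - 1)*5^1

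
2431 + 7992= 10423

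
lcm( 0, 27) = 0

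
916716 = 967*948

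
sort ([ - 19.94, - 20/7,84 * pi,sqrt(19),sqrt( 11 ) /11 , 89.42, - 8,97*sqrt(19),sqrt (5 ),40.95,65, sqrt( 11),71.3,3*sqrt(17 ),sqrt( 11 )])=[ - 19.94 ,  -  8, - 20/7, sqrt (11 )/11, sqrt(5 ), sqrt ( 11 ),sqrt(11 ),sqrt(19),3*sqrt( 17) , 40.95, 65, 71.3,89.42 , 84*pi,97*sqrt ( 19 )]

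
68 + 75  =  143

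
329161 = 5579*59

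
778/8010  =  389/4005 = 0.10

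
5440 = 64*85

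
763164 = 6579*116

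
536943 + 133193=670136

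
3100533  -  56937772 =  - 53837239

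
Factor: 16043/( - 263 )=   -  61^1= - 61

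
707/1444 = 707/1444 = 0.49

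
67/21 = 3 + 4/21 = 3.19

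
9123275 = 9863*925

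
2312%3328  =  2312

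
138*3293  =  454434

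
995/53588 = 995/53588= 0.02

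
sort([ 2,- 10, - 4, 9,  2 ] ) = [ - 10,-4,2,  2 , 9] 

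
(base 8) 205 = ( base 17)7e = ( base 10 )133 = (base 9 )157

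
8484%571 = 490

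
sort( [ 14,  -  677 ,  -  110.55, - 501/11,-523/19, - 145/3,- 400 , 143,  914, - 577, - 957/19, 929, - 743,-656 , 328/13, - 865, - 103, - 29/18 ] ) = [  -  865,- 743, - 677,  -  656,-577, - 400, - 110.55,-103,-957/19,-145/3, - 501/11, - 523/19, - 29/18, 14,328/13,143, 914, 929 ] 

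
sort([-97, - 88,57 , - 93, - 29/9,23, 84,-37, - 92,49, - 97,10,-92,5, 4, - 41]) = [- 97, - 97, - 93, - 92, -92,-88 , - 41, - 37, - 29/9, 4,5,10,23, 49,57,84]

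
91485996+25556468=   117042464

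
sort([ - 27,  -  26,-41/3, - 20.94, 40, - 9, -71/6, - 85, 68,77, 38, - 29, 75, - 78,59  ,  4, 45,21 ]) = [  -  85, - 78, - 29 ,- 27,-26, - 20.94, - 41/3, - 71/6, - 9,  4,21,38,40,45,59,68, 75,77]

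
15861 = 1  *15861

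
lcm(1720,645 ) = 5160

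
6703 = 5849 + 854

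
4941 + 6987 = 11928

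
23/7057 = 23/7057 = 0.00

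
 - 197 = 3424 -3621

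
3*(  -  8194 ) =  - 24582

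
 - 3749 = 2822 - 6571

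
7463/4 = 1865 + 3/4 = 1865.75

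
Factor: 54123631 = 17^2*137^1*1367^1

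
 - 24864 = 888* ( - 28)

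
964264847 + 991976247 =1956241094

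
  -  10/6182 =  - 1 + 3086/3091= - 0.00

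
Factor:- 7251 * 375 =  - 2719125 = - 3^2*5^3*2417^1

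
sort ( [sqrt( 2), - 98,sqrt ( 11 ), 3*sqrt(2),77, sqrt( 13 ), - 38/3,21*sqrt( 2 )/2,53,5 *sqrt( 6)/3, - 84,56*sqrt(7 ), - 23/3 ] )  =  [ - 98, - 84, - 38/3, - 23/3,sqrt(2), sqrt( 11),  sqrt( 13 ), 5*sqrt( 6)/3,3*sqrt( 2 ) , 21*sqrt (2 )/2,53,77, 56 *sqrt ( 7) ]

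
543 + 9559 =10102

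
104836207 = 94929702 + 9906505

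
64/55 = 64/55 = 1.16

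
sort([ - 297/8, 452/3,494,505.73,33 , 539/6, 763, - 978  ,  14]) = [  -  978,- 297/8,14,33,539/6, 452/3,494, 505.73  ,  763]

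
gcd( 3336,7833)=3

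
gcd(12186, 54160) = 1354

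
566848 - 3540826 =-2973978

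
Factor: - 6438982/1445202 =-292681/65691 = - 3^( - 4)*541^2*811^ ( - 1)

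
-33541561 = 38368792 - 71910353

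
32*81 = 2592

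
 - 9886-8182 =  - 18068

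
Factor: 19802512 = 2^4*271^1*4567^1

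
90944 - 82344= 8600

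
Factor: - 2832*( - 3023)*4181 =35794109616 = 2^4*3^1* 37^1*59^1 * 113^1*3023^1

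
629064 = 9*69896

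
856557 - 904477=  - 47920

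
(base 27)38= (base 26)3B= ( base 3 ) 10022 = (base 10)89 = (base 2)1011001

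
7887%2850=2187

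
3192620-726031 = 2466589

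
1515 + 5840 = 7355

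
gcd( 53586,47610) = 18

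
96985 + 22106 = 119091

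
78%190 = 78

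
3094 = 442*7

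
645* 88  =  56760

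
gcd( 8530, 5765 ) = 5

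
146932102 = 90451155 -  - 56480947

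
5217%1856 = 1505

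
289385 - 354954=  - 65569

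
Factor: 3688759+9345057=2^3*43^1*37889^1 = 13033816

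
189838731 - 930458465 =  - 740619734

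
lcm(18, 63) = 126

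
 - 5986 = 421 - 6407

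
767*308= 236236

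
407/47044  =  407/47044 = 0.01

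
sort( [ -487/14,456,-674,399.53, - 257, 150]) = [  -  674, - 257, - 487/14, 150,  399.53,456 ]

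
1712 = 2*856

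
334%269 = 65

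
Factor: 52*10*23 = 2^3*5^1*13^1*23^1 = 11960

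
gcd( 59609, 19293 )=1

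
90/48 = 1  +  7/8 = 1.88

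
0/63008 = 0 = 0.00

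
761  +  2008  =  2769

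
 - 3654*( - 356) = 1300824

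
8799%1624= 679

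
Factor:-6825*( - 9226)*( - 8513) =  - 536041901850 = - 2^1*3^1*5^2*7^2 * 13^1*659^1*8513^1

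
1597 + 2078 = 3675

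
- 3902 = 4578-8480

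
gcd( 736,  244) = 4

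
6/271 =6/271 = 0.02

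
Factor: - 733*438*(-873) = 280280142 = 2^1*3^3*73^1 *97^1 * 733^1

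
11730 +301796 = 313526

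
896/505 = 1+391/505= 1.77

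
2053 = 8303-6250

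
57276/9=6364 = 6364.00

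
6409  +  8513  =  14922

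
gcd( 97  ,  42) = 1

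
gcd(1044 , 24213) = 3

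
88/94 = 44/47 = 0.94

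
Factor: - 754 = -2^1 * 13^1*29^1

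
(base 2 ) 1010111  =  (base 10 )87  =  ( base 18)4f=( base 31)2P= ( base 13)69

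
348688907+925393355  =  1274082262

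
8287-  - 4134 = 12421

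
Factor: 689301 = 3^2*19^1*29^1 * 139^1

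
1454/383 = 1454/383=3.80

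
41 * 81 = 3321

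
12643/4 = 12643/4 = 3160.75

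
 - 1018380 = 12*(-84865 ) 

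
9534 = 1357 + 8177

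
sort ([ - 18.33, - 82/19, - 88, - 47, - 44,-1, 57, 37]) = [ - 88, - 47,- 44, - 18.33, - 82/19, - 1, 37,  57]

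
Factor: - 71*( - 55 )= 5^1*11^1*71^1 = 3905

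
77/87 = 77/87 = 0.89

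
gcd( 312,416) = 104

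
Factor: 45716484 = 2^2*3^1 * 11^1*346337^1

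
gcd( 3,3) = 3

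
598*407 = 243386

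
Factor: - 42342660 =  - 2^2* 3^2*5^1*67^1*3511^1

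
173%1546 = 173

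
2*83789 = 167578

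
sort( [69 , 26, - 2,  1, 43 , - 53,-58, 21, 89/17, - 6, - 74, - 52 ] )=[ - 74,-58,-53, - 52,-6, - 2,1, 89/17, 21 , 26,43,69] 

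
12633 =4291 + 8342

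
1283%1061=222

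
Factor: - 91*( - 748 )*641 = 2^2*7^1*11^1*13^1 * 17^1 *641^1=43631588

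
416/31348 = 104/7837= 0.01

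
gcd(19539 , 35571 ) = 501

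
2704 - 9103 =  - 6399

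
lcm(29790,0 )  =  0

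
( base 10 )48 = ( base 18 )2C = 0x30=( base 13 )39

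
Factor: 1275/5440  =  15/64 = 2^(-6) * 3^1*5^1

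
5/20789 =5/20789 = 0.00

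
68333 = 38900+29433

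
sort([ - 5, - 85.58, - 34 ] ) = [ - 85.58,-34, - 5 ]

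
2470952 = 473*5224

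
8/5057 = 8/5057 = 0.00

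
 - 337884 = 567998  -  905882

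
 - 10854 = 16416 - 27270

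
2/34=1/17 = 0.06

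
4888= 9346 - 4458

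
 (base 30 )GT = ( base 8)775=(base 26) jf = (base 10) 509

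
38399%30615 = 7784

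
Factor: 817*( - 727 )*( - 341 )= 11^1*19^1*31^1*43^1*727^1 = 202540019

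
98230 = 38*2585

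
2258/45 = 50 + 8/45 = 50.18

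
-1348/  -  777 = 1348/777 = 1.73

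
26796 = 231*116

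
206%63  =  17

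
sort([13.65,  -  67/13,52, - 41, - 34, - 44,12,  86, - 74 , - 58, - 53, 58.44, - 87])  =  [ - 87, - 74, - 58, - 53, - 44,-41  , - 34, - 67/13,  12,13.65,52,  58.44, 86] 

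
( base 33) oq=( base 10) 818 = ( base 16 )332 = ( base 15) 398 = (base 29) s6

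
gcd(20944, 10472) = 10472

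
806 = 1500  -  694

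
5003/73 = 5003/73=68.53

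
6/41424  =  1/6904 = 0.00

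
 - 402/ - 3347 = 402/3347 = 0.12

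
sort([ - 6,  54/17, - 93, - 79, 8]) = [ -93, - 79,-6,54/17, 8 ] 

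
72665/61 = 72665/61 = 1191.23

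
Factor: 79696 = 2^4*17^1*293^1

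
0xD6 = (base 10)214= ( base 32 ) 6M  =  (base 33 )6g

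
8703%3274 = 2155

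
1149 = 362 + 787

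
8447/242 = 8447/242 = 34.90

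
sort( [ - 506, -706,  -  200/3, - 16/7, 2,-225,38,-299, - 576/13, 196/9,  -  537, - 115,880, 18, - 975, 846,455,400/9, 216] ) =[ - 975, - 706,-537 , - 506, - 299, - 225, - 115, - 200/3, - 576/13,-16/7, 2, 18,196/9, 38, 400/9, 216, 455,846,880]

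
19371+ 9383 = 28754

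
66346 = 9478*7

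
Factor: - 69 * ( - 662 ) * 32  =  2^6*3^1 * 23^1*331^1 = 1461696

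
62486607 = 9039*6913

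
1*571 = 571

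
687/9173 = 687/9173 = 0.07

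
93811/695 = 134+681/695 = 134.98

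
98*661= 64778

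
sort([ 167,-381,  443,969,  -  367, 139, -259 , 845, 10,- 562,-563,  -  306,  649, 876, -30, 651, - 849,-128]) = [ - 849,-563,  -  562, - 381, - 367,-306, - 259 , - 128,- 30  ,  10,139, 167,443 , 649 , 651 , 845, 876 , 969]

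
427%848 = 427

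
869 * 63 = 54747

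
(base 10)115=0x73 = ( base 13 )8B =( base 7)223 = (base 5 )430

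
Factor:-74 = -2^1*37^1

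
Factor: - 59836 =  - 2^2*7^1 * 2137^1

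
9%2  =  1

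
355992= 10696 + 345296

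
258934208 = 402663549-143729341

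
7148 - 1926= 5222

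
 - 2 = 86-88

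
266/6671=38/953=0.04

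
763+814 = 1577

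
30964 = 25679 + 5285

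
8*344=2752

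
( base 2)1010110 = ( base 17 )51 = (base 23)3H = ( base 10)86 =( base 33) 2K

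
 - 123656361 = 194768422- 318424783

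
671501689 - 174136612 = 497365077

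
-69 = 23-92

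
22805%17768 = 5037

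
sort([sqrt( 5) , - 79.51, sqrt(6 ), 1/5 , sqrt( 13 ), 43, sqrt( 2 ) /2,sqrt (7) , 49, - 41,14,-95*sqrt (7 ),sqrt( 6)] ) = [ - 95 * sqrt( 7 ), - 79.51,  -  41 , 1/5,  sqrt( 2 ) /2,sqrt(5) , sqrt( 6 ) , sqrt( 6) , sqrt( 7) , sqrt( 13 ),  14, 43,  49]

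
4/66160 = 1/16540 = 0.00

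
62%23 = 16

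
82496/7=11785 + 1/7 = 11785.14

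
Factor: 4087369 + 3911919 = 2^3*11^1 * 90901^1 = 7999288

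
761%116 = 65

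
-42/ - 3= 14/1=14.00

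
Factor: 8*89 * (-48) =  - 34176 = -2^7*3^1*89^1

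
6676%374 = 318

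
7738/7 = 1105 +3/7= 1105.43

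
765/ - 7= - 765/7 = - 109.29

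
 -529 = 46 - 575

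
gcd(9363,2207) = 1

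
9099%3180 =2739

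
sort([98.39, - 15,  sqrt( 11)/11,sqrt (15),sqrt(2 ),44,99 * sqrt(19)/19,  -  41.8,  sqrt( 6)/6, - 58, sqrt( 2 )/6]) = [ - 58, - 41.8, - 15,  sqrt( 2)/6,  sqrt( 11)/11, sqrt(6)/6, sqrt(2 ), sqrt ( 15), 99*sqrt( 19) /19,  44, 98.39 ]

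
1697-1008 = 689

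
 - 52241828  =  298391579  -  350633407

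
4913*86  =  422518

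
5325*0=0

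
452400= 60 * 7540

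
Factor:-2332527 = -3^1*409^1*1901^1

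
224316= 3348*67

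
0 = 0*55815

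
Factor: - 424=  - 2^3*53^1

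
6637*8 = 53096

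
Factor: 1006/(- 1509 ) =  - 2/3 = -2^1*3^(- 1 ) 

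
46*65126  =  2995796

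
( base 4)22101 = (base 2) 1010010001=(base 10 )657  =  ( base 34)JB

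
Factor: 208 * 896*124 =2^13*7^1 * 13^1*31^1 = 23109632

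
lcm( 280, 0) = 0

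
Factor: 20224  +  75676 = 95900 = 2^2*5^2 *7^1*137^1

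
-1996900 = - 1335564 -661336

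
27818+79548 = 107366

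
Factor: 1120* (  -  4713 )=-2^5*3^1 * 5^1*7^1*1571^1 =- 5278560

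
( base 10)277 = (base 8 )425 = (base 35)7W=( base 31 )8t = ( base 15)137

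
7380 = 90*82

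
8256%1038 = 990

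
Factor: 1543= 1543^1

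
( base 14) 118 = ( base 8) 332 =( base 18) c2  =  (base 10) 218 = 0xDA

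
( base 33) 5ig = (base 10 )6055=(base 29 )75n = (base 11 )4605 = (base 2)1011110100111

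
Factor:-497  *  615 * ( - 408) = 124707240 =2^3*3^2 * 5^1 * 7^1*17^1*41^1*71^1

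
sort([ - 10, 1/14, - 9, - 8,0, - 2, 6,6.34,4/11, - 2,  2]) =[  -  10, - 9, - 8,- 2,  -  2, 0, 1/14,4/11,2,6, 6.34]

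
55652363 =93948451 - 38296088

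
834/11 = 834/11 =75.82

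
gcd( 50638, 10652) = 2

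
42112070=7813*5390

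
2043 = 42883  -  40840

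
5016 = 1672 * 3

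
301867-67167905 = -66866038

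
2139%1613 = 526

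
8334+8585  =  16919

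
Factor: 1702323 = 3^3*7^1*9007^1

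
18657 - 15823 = 2834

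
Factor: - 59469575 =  - 5^2*11^1*29^1*7457^1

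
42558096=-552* (-77098)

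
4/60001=4/60001 = 0.00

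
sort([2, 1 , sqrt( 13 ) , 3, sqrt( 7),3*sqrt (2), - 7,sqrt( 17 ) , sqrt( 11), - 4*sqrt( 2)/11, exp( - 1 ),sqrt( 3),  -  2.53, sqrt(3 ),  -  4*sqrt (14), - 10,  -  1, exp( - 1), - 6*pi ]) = [ - 6*pi,  -  4*sqrt (14),-10,-7, - 2.53, - 1, - 4*sqrt( 2)/11, exp( - 1), exp( - 1), 1,sqrt(3 ), sqrt ( 3), 2, sqrt( 7), 3, sqrt(11),sqrt(13 ),sqrt( 17), 3*sqrt ( 2) ] 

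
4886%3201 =1685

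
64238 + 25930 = 90168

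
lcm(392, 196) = 392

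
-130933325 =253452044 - 384385369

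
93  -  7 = 86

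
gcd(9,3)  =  3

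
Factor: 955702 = 2^1 *11^1*43441^1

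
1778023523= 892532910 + 885490613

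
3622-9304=-5682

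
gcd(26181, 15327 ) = 9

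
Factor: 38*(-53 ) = -2014 = - 2^1*19^1*53^1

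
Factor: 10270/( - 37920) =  - 13/48 = - 2^( - 4)*3^( - 1)*13^1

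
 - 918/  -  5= 918/5 = 183.60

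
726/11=66= 66.00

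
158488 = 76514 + 81974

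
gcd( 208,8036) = 4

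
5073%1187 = 325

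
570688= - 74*(-7712 )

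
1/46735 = 1/46735=   0.00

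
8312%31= 4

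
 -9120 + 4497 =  - 4623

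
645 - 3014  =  -2369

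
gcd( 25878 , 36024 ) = 114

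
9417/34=276+33/34 = 276.97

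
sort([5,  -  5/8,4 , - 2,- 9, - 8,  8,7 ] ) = [-9,  -  8, - 2, - 5/8,4,5, 7, 8 ] 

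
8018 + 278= 8296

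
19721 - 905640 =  - 885919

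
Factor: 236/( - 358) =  - 2^1 * 59^1*179^(- 1 )=- 118/179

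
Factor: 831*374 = 2^1 *3^1*11^1 *17^1 * 277^1 = 310794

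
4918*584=2872112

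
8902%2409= 1675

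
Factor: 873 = 3^2*97^1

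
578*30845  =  17828410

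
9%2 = 1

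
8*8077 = 64616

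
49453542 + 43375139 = 92828681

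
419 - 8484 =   -  8065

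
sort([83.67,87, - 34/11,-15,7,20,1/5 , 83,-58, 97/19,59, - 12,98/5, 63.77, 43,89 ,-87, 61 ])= [  -  87,  -  58, - 15, - 12, - 34/11,1/5,97/19,7,98/5,20,43,59,61,63.77,83,  83.67,  87,89]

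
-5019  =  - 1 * 5019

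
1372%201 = 166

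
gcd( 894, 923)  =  1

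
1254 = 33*38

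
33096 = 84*394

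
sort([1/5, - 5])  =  [ -5,1/5 ]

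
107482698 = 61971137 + 45511561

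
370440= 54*6860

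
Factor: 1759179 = 3^1 *61^1*9613^1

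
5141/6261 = 5141/6261 = 0.82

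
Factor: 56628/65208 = 33/38 = 2^( - 1 ) * 3^1*11^1 * 19^( - 1)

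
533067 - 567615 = -34548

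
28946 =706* 41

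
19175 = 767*25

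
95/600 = 19/120 = 0.16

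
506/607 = 506/607=0.83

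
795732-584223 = 211509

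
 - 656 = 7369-8025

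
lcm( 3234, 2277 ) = 223146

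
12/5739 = 4/1913 = 0.00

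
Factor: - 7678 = - 2^1 * 11^1*349^1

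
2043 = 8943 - 6900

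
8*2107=16856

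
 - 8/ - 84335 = 8/84335 = 0.00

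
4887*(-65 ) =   -  317655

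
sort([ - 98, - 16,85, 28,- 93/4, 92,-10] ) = [ - 98, - 93/4, - 16, - 10, 28, 85, 92]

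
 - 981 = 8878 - 9859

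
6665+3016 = 9681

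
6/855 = 2/285 = 0.01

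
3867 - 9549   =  -5682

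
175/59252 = 175/59252 = 0.00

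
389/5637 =389/5637 = 0.07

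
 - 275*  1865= -512875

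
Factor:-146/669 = -2^1*3^( - 1) * 73^1*223^(  -  1) 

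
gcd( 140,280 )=140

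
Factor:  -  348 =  - 2^2*3^1*29^1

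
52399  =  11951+40448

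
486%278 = 208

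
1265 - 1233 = 32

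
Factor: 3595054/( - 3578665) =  - 2^1*5^( - 1 )*163^(-1 )*1153^1*1559^1*4391^( - 1 )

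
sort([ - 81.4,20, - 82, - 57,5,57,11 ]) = [ - 82, - 81.4, -57,5, 11,20,57] 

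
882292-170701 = 711591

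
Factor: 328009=11^1*29819^1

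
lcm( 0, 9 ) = 0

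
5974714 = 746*8009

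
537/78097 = 537/78097 = 0.01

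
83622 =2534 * 33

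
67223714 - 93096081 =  - 25872367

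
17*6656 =113152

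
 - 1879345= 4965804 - 6845149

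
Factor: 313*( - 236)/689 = -73868/689 = - 2^2*13^( - 1)*53^(-1)*  59^1*313^1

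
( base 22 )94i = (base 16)116E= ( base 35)3mh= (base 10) 4462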